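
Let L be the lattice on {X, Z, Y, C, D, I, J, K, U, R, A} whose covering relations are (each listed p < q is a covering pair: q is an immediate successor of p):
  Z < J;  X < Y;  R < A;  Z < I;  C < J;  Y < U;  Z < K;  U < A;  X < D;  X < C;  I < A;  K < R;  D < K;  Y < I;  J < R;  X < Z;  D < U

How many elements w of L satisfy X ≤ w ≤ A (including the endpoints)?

11

The interval [X, A] = {A, C, D, I, J, K, R, U, X, Y, Z}, which has 11 elements.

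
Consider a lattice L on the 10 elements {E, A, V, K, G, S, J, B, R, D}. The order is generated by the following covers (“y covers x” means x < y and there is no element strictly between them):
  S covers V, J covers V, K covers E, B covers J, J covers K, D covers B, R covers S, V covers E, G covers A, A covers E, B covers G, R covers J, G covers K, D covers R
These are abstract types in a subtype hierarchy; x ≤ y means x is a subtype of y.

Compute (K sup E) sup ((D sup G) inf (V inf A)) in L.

K

K ∨ E = K
D ∨ G = D
V ∧ A = E
D ∧ E = E
K ∨ E = K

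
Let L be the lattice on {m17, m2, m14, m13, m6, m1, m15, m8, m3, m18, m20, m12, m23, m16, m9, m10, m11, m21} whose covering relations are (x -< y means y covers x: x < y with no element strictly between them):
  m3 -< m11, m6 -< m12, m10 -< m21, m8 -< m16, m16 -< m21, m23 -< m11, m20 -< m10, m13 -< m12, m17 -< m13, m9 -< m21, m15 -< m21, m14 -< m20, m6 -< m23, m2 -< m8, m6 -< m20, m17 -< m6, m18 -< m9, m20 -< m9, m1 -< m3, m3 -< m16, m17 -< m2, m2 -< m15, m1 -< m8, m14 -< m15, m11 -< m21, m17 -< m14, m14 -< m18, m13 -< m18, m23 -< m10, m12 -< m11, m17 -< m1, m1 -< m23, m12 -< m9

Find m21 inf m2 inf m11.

m17

Common lower bounds of {m21, m2, m11}: m17.
The greatest among these is m17.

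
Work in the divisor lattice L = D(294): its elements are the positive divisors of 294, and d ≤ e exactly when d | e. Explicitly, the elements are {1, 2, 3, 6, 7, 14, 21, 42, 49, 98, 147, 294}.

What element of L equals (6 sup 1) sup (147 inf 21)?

6 ∨ 1 = 6
147 ∧ 21 = 21
6 ∨ 21 = 42

42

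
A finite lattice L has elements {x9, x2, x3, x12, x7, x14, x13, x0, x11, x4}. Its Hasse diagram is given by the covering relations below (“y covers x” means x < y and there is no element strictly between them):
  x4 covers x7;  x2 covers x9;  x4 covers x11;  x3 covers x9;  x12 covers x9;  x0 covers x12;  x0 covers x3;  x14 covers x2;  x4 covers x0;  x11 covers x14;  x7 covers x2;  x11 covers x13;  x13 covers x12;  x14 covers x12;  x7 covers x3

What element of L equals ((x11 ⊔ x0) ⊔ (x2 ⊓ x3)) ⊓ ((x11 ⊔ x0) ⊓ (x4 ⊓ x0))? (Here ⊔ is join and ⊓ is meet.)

x0

x11 ∨ x0 = x4
x2 ∧ x3 = x9
x4 ∨ x9 = x4
x11 ∨ x0 = x4
x4 ∧ x0 = x0
x4 ∧ x0 = x0
x4 ∧ x0 = x0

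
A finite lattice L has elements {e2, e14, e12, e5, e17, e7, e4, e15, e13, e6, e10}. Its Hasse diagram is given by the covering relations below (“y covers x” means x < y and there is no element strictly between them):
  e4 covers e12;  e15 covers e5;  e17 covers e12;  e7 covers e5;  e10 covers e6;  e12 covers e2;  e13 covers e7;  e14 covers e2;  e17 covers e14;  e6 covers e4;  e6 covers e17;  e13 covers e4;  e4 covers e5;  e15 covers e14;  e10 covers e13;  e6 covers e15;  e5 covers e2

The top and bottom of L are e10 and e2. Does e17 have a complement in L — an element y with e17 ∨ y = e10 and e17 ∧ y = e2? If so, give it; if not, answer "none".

e7

Need y with e17 ∨ y = e10 and e17 ∧ y = e2.
Checking each element gives: e7.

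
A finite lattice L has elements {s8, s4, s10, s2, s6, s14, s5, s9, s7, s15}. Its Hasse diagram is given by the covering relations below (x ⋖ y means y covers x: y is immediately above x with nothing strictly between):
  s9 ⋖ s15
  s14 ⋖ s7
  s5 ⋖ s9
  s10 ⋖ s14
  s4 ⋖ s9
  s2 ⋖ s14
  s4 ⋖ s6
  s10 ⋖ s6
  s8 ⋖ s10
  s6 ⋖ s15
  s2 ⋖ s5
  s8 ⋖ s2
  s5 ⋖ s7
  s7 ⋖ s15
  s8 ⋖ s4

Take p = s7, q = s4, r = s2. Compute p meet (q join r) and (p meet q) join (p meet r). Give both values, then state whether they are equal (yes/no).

s5; s2; no

q join r = s9, so p meet (q join r) = s7 meet s9 = s5.
p meet q = s8 and p meet r = s2, so (p meet q) join (p meet r) = s8 join s2 = s2.
Equal: no.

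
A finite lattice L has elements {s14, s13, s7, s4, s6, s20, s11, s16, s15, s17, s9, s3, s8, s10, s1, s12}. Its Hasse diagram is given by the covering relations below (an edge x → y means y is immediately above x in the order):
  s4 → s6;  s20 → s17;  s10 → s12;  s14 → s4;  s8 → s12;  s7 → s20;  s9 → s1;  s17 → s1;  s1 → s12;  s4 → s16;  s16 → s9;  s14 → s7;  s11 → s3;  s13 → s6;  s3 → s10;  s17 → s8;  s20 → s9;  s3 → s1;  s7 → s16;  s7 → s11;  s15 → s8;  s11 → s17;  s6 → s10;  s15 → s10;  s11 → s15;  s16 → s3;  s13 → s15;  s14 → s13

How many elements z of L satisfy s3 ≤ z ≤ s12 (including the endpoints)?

4

The interval [s3, s12] = {s1, s10, s12, s3}, which has 4 elements.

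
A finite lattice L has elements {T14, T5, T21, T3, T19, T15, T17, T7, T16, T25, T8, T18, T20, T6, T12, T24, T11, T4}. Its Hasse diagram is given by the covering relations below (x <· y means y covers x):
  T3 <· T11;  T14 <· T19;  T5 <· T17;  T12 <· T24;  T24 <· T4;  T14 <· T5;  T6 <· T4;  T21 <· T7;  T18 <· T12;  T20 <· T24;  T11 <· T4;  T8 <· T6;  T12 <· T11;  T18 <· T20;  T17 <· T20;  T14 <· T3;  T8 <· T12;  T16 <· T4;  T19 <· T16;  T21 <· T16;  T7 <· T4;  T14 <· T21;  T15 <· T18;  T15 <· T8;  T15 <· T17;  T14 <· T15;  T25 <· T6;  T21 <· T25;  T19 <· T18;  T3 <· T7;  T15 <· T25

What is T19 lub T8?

Common upper bounds of {T19, T8}: T11, T12, T24, T4.
The least among these is T12.

T12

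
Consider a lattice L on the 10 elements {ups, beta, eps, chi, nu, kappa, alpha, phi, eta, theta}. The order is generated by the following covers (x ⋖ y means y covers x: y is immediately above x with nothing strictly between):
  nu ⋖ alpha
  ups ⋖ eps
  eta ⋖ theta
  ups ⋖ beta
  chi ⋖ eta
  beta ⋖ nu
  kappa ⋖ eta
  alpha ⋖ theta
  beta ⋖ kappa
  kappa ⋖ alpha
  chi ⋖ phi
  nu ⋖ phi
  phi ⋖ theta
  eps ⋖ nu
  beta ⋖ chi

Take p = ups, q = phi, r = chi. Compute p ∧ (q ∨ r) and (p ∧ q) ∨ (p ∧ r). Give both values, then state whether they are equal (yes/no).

q ∨ r = phi, so p ∧ (q ∨ r) = ups ∧ phi = ups.
p ∧ q = ups and p ∧ r = ups, so (p ∧ q) ∨ (p ∧ r) = ups ∨ ups = ups.
Equal: yes.

ups; ups; yes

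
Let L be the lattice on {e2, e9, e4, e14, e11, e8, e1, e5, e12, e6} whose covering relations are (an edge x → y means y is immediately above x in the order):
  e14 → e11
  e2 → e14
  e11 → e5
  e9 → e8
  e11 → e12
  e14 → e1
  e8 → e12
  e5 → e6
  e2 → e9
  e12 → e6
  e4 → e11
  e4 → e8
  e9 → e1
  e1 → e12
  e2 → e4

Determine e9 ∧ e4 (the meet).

e2

Common lower bounds of {e9, e4}: e2.
The greatest among these is e2.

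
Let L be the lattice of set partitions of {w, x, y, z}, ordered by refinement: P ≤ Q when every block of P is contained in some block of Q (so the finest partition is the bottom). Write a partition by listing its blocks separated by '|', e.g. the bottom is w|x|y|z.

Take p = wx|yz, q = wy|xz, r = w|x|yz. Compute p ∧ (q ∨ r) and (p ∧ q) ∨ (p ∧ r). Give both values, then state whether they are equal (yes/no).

wx|yz; w|x|yz; no

q ∨ r = wxyz, so p ∧ (q ∨ r) = wx|yz ∧ wxyz = wx|yz.
p ∧ q = w|x|y|z and p ∧ r = w|x|yz, so (p ∧ q) ∨ (p ∧ r) = w|x|y|z ∨ w|x|yz = w|x|yz.
Equal: no.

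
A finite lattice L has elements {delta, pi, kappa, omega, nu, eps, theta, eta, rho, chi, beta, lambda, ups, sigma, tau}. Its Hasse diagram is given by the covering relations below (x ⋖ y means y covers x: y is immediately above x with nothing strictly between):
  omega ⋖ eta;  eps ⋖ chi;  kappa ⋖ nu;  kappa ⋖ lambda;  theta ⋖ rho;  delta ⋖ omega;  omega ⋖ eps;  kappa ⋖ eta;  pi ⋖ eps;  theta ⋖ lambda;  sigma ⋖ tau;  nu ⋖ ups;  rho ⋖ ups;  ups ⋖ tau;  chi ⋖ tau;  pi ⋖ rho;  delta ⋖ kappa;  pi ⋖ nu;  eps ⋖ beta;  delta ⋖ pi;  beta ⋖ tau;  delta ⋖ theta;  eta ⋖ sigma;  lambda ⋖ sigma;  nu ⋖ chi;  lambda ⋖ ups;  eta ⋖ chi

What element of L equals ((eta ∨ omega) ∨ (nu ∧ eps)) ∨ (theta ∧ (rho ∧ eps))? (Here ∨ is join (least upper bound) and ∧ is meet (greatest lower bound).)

chi

eta ∨ omega = eta
nu ∧ eps = pi
eta ∨ pi = chi
rho ∧ eps = pi
theta ∧ pi = delta
chi ∨ delta = chi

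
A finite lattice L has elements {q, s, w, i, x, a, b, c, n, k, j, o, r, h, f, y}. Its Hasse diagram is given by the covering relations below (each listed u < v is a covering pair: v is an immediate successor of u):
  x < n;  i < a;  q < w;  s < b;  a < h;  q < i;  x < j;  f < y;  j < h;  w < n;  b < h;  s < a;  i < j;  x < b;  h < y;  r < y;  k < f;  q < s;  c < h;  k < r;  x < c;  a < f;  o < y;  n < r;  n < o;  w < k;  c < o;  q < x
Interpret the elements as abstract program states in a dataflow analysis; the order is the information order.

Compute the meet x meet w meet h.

q

Common lower bounds of {x, w, h}: q.
The greatest among these is q.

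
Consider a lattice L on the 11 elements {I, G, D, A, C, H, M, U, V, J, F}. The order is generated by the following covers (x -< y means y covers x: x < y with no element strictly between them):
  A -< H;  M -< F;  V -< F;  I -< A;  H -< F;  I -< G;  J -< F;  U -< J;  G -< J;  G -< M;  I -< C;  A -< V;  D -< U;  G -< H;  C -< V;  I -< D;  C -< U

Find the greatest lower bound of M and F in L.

Common lower bounds of {M, F}: G, I, M.
The greatest among these is M.

M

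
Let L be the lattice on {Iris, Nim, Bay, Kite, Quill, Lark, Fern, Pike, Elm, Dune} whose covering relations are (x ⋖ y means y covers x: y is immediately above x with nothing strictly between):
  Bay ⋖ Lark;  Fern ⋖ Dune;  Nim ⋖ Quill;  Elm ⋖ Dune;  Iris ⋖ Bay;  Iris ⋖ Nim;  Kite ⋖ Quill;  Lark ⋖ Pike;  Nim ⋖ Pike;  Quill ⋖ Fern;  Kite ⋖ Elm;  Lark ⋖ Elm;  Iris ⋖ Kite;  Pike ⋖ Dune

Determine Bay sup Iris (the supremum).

Bay

Common upper bounds of {Bay, Iris}: Bay, Dune, Elm, Lark, Pike.
The least among these is Bay.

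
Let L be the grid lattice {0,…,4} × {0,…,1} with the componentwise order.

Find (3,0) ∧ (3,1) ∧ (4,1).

In a product of chains, the meet is componentwise min, giving (3,0).

(3,0)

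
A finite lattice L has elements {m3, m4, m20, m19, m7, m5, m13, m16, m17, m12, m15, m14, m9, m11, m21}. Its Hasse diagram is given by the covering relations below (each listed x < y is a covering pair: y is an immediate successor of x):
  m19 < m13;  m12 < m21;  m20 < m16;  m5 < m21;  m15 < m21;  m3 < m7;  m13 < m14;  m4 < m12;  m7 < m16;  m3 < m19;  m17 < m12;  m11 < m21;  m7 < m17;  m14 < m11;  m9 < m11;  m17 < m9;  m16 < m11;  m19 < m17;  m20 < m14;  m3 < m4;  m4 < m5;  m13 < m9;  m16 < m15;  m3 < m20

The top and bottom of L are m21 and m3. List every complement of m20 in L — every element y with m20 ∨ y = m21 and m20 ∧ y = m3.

Need y with m20 ∨ y = m21 and m20 ∧ y = m3.
Checking each element gives: m12, m4, m5.

m12, m4, m5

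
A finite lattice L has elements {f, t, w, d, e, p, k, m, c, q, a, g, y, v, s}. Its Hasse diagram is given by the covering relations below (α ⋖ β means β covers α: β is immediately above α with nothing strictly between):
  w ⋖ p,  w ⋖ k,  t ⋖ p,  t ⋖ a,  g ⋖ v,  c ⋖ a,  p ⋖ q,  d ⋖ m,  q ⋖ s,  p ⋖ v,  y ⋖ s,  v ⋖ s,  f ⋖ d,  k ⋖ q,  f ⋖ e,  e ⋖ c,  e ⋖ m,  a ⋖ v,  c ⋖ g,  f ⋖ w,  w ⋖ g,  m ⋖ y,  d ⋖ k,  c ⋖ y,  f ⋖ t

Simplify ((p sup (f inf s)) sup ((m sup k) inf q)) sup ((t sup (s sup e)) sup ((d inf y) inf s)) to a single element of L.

s

f ∧ s = f
p ∨ f = p
m ∨ k = s
s ∧ q = q
p ∨ q = q
s ∨ e = s
t ∨ s = s
d ∧ y = d
d ∧ s = d
s ∨ d = s
q ∨ s = s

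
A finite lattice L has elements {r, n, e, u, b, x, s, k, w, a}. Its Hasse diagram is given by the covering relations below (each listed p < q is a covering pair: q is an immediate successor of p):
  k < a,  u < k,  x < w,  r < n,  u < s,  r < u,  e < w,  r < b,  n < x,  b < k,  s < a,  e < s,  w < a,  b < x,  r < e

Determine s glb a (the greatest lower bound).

s

Common lower bounds of {s, a}: e, r, s, u.
The greatest among these is s.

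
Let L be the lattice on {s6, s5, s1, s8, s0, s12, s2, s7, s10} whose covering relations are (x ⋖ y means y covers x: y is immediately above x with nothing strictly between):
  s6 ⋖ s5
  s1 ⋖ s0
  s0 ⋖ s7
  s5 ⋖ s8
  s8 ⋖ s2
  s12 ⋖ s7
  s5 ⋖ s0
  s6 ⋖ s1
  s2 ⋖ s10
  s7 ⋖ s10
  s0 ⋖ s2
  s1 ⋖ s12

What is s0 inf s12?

Common lower bounds of {s0, s12}: s1, s6.
The greatest among these is s1.

s1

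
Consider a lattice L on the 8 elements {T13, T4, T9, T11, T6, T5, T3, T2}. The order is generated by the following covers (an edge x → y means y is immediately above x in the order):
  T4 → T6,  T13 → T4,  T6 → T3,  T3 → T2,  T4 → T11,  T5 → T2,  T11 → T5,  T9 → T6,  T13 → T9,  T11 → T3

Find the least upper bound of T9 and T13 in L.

T9

Common upper bounds of {T9, T13}: T2, T3, T6, T9.
The least among these is T9.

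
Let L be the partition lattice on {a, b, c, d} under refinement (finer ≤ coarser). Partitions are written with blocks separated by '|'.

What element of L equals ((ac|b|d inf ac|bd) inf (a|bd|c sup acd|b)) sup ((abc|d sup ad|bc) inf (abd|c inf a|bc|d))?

ac|b|d ∧ ac|bd = ac|b|d
a|bd|c ∨ acd|b = abcd
ac|b|d ∧ abcd = ac|b|d
abc|d ∨ ad|bc = abcd
abd|c ∧ a|bc|d = a|b|c|d
abcd ∧ a|b|c|d = a|b|c|d
ac|b|d ∨ a|b|c|d = ac|b|d

ac|b|d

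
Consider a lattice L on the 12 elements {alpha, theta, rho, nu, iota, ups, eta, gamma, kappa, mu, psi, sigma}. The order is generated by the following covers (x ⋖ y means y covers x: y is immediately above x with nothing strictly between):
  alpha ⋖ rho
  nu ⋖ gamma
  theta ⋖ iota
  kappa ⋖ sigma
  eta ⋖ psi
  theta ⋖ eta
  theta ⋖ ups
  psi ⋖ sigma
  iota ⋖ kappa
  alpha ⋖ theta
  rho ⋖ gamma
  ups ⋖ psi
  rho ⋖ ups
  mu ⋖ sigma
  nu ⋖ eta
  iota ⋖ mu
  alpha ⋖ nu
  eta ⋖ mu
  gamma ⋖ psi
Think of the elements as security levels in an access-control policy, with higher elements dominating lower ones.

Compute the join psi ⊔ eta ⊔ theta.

Common upper bounds of {psi, eta, theta}: psi, sigma.
The least among these is psi.

psi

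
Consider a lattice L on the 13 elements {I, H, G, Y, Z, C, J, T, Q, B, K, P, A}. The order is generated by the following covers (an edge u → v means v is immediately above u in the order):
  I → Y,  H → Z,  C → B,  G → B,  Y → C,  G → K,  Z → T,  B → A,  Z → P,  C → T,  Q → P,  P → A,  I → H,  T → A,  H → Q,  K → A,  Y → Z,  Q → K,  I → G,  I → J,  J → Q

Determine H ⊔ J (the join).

Common upper bounds of {H, J}: A, K, P, Q.
The least among these is Q.

Q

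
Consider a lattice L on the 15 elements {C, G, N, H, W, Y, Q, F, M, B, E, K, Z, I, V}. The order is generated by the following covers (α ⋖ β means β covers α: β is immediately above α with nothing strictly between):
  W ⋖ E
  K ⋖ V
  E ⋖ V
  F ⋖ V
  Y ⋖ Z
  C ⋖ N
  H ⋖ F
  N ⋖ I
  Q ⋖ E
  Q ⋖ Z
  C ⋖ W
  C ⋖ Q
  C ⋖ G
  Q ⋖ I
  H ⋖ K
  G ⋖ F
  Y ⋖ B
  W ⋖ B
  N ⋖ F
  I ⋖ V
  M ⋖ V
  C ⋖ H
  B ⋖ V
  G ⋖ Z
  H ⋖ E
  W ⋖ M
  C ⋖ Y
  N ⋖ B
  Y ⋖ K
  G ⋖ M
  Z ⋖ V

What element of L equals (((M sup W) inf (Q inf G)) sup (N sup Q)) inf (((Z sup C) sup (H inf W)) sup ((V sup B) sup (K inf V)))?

M ∨ W = M
Q ∧ G = C
M ∧ C = C
N ∨ Q = I
C ∨ I = I
Z ∨ C = Z
H ∧ W = C
Z ∨ C = Z
V ∨ B = V
K ∧ V = K
V ∨ K = V
Z ∨ V = V
I ∧ V = I

I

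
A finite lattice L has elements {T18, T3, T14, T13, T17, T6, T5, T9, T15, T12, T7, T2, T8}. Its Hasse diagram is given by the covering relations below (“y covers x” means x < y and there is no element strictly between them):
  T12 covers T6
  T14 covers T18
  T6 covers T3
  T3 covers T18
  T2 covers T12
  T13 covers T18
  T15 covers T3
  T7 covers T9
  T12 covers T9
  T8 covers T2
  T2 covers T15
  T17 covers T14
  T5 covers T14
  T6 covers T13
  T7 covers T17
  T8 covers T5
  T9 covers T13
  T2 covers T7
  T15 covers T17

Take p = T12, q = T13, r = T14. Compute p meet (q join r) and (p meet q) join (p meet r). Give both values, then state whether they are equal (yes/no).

T9; T13; no

q join r = T7, so p meet (q join r) = T12 meet T7 = T9.
p meet q = T13 and p meet r = T18, so (p meet q) join (p meet r) = T13 join T18 = T13.
Equal: no.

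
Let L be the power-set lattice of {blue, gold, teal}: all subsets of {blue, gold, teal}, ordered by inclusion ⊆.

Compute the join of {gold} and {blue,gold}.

Under ⊆, join is union: {gold} ∪ {blue,gold} = {blue,gold}.

{blue,gold}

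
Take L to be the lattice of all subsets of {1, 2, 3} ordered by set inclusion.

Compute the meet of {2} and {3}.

Under ⊆, meet is intersection: {2} ∩ {3} = ∅.

∅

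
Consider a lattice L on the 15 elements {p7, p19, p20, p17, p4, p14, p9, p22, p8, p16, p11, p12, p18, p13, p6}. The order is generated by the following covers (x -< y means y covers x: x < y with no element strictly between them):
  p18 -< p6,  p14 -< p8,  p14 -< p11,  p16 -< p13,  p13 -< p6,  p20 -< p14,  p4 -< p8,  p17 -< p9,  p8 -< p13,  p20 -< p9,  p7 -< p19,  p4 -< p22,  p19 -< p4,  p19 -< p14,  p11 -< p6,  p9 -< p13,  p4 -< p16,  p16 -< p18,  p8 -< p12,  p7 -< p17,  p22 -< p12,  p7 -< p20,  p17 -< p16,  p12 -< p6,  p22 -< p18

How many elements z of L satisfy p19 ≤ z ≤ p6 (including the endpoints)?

The interval [p19, p6] = {p11, p12, p13, p14, p16, p18, p19, p22, p4, p6, p8}, which has 11 elements.

11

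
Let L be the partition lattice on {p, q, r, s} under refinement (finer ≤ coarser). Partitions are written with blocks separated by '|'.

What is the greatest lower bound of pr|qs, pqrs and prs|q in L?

pr|q|s

Common lower bounds of {pr|qs, pqrs, prs|q}: pr|q|s, p|q|r|s.
The greatest among these is pr|q|s.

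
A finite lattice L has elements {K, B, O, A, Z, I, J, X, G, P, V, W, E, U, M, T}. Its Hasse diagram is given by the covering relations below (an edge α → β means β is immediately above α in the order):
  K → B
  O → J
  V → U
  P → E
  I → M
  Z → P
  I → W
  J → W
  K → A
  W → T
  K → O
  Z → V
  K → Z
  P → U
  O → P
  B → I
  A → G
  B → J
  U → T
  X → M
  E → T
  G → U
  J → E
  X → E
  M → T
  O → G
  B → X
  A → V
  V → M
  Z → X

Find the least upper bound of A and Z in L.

Common upper bounds of {A, Z}: M, T, U, V.
The least among these is V.

V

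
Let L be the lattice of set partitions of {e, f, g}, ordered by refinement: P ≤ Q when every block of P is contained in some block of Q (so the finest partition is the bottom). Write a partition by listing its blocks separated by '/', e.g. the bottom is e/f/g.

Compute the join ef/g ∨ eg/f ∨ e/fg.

efg

The join of ef/g, eg/f, e/fg merges any blocks that overlap across the partitions, giving efg.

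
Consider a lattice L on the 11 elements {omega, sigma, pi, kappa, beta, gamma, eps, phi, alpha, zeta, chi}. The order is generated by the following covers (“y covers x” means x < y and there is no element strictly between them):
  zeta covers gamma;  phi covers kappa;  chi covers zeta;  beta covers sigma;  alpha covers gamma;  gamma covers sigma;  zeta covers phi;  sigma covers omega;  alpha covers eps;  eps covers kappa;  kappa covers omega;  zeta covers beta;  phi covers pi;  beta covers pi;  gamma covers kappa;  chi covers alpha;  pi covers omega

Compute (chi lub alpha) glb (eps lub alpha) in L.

alpha

chi ∨ alpha = chi
eps ∨ alpha = alpha
chi ∧ alpha = alpha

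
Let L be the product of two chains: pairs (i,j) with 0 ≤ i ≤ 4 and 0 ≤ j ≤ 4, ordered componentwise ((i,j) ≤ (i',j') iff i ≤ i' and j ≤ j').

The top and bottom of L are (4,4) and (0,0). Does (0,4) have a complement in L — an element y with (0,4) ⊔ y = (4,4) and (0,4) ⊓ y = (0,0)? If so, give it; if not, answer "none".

Need y with (0,4) ∨ y = (4,4) and (0,4) ∧ y = (0,0).
Checking each element gives: (4,0).

(4,0)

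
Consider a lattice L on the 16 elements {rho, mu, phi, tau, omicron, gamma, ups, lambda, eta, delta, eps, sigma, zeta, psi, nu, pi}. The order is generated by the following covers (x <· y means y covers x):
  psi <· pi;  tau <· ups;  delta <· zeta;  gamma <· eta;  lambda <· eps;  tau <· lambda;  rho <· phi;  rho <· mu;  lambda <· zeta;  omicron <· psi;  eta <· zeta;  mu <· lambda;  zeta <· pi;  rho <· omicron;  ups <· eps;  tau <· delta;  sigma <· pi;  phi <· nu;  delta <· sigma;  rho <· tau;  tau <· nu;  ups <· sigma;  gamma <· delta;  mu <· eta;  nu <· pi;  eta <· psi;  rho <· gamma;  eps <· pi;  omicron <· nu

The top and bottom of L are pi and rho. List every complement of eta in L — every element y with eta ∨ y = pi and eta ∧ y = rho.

Need y with eta ∨ y = pi and eta ∧ y = rho.
Checking each element gives: nu, phi, ups.

nu, phi, ups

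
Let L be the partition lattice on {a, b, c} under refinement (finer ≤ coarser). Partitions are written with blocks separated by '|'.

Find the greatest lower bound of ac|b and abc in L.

ac|b

The meet (common refinement) of ac|b and abc intersects blocks pairwise, giving ac|b.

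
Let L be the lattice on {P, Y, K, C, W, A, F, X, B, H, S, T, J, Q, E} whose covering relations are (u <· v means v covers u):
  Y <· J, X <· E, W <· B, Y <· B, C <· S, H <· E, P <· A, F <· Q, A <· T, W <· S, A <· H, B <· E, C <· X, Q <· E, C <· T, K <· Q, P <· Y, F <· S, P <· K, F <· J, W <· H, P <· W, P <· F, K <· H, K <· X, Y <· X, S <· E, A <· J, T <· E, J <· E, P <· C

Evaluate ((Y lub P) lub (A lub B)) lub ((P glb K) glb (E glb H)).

Y ∨ P = Y
A ∨ B = E
Y ∨ E = E
P ∧ K = P
E ∧ H = H
P ∧ H = P
E ∨ P = E

E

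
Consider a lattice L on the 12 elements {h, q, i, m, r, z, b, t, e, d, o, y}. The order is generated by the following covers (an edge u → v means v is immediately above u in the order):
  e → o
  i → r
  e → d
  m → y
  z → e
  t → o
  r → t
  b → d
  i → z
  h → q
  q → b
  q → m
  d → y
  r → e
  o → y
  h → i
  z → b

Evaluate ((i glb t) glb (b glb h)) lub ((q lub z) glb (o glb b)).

i ∧ t = i
b ∧ h = h
i ∧ h = h
q ∨ z = b
o ∧ b = z
b ∧ z = z
h ∨ z = z

z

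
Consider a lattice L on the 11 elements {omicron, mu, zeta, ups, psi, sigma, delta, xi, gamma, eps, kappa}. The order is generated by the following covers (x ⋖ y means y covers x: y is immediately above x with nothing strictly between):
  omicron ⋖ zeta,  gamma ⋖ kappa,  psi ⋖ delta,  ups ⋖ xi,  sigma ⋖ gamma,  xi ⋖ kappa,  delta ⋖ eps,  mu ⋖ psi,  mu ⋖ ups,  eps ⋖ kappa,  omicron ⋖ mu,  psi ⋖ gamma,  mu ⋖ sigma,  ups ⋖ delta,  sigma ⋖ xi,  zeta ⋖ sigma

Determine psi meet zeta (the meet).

omicron

Common lower bounds of {psi, zeta}: omicron.
The greatest among these is omicron.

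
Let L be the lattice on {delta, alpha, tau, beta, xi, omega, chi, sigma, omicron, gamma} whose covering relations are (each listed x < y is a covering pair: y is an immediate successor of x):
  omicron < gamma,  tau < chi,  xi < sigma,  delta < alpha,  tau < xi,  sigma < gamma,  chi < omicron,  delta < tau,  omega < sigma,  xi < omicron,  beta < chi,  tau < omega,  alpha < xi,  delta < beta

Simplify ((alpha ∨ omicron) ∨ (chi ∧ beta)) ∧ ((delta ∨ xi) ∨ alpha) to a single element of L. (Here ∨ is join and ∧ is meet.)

alpha ∨ omicron = omicron
chi ∧ beta = beta
omicron ∨ beta = omicron
delta ∨ xi = xi
xi ∨ alpha = xi
omicron ∧ xi = xi

xi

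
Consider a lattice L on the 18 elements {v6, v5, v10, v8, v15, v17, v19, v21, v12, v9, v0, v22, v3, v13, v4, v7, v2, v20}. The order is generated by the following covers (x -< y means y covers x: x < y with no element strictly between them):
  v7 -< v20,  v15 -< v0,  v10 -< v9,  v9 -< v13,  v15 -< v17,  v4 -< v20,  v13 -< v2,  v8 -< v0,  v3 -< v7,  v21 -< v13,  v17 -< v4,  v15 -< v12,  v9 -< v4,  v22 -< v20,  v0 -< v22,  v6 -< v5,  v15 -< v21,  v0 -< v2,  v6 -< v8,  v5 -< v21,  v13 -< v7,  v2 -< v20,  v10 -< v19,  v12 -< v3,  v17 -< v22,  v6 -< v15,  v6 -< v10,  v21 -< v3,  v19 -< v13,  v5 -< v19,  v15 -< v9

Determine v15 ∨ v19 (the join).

Common upper bounds of {v15, v19}: v13, v2, v20, v7.
The least among these is v13.

v13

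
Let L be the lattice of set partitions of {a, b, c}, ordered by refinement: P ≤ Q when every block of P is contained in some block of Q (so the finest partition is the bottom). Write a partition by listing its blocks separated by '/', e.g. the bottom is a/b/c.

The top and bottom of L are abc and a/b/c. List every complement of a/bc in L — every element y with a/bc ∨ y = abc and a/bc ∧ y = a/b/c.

Need y with a/bc ∨ y = abc and a/bc ∧ y = a/b/c.
Checking each element gives: ab/c, ac/b.

ab/c, ac/b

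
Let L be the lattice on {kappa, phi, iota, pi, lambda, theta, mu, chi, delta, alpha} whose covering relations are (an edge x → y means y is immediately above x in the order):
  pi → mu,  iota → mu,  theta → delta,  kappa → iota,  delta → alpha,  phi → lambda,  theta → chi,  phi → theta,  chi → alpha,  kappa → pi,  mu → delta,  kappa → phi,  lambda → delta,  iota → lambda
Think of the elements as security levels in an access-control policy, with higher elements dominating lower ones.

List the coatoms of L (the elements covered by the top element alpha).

chi, delta

The coatoms are exactly the elements covered by alpha: chi, delta.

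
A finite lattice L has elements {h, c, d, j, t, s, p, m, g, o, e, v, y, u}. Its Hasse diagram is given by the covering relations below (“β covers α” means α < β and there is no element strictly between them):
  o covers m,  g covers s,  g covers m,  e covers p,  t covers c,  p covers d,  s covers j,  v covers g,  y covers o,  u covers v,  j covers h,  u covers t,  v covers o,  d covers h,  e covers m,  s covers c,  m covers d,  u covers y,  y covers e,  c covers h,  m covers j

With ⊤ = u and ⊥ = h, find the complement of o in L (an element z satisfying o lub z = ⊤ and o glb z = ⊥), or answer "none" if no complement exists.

Need z with o ∨ z = u and o ∧ z = h.
Checking each element gives: t.

t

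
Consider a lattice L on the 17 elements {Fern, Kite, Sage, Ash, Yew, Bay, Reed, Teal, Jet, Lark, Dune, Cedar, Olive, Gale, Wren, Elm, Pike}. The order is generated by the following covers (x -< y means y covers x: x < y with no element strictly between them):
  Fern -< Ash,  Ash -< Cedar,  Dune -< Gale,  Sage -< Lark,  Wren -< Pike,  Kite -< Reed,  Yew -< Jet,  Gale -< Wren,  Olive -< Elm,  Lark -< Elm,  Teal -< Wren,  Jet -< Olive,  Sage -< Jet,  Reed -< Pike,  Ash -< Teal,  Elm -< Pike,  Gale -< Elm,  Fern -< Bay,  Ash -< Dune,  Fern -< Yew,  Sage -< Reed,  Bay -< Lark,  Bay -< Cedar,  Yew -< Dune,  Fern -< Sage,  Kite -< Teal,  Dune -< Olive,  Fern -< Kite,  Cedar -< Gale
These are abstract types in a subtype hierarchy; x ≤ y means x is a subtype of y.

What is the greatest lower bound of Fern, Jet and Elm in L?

Fern

Common lower bounds of {Fern, Jet, Elm}: Fern.
The greatest among these is Fern.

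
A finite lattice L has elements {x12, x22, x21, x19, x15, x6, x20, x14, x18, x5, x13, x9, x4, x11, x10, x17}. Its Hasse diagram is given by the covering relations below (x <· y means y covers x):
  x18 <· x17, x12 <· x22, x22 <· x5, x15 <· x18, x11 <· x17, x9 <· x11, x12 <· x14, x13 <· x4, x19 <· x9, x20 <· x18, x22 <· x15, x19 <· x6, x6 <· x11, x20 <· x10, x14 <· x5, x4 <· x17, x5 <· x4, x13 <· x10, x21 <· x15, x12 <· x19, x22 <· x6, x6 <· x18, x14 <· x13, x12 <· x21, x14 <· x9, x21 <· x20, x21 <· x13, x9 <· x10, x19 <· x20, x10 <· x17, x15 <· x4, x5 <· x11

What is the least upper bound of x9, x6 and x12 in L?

x11

Common upper bounds of {x9, x6, x12}: x11, x17.
The least among these is x11.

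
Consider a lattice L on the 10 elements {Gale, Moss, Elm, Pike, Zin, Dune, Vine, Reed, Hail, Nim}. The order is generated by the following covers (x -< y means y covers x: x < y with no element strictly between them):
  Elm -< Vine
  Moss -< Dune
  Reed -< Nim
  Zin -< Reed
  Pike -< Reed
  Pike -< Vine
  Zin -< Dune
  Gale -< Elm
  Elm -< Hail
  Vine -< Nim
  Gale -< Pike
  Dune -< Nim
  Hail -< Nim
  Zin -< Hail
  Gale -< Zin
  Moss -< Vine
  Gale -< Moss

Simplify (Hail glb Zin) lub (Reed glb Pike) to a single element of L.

Hail ∧ Zin = Zin
Reed ∧ Pike = Pike
Zin ∨ Pike = Reed

Reed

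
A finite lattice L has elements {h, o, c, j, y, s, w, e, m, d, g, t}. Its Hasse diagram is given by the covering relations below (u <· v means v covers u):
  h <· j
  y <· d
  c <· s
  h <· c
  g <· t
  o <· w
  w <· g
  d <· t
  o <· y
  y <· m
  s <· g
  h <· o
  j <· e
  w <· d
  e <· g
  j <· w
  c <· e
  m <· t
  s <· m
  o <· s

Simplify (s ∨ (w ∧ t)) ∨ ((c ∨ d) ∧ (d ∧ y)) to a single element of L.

w ∧ t = w
s ∨ w = g
c ∨ d = t
d ∧ y = y
t ∧ y = y
g ∨ y = t

t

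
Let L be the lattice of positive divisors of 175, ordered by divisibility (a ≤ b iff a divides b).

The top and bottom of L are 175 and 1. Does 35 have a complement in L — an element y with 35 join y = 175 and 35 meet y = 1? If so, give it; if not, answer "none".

none

For every candidate y, either 35 ∨ y ≠ 175 or 35 ∧ y ≠ 1; no complement exists.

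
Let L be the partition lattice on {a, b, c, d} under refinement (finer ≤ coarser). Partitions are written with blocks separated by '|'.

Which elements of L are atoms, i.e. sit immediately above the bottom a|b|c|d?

ab|c|d, ac|b|d, ad|b|c, a|bc|d, a|bd|c, a|b|cd

The atoms are exactly the elements that cover a|b|c|d: ab|c|d, ac|b|d, ad|b|c, a|bc|d, a|bd|c, a|b|cd.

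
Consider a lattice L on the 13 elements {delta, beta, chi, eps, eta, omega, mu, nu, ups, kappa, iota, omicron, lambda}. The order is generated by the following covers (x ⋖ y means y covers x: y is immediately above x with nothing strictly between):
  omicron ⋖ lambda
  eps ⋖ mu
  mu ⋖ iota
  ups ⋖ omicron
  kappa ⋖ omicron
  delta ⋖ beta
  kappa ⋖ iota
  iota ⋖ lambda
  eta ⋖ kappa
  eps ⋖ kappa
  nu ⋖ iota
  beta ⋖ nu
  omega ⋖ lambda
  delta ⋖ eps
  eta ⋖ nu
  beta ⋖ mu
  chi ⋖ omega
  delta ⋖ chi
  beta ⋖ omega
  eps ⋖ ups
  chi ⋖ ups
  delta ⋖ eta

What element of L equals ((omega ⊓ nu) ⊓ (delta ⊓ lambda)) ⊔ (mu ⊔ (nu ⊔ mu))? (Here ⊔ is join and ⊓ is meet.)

iota

omega ∧ nu = beta
delta ∧ lambda = delta
beta ∧ delta = delta
nu ∨ mu = iota
mu ∨ iota = iota
delta ∨ iota = iota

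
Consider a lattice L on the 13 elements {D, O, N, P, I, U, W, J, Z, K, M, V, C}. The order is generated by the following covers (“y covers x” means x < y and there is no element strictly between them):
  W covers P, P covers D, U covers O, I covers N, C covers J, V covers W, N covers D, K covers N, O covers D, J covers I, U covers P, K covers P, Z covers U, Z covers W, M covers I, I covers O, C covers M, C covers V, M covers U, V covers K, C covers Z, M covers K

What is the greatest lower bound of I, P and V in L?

Common lower bounds of {I, P, V}: D.
The greatest among these is D.

D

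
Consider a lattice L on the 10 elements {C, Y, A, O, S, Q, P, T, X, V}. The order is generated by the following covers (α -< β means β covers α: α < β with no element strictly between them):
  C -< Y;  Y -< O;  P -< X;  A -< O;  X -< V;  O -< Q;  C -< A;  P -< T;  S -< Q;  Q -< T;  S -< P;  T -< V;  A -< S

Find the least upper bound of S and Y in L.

Common upper bounds of {S, Y}: Q, T, V.
The least among these is Q.

Q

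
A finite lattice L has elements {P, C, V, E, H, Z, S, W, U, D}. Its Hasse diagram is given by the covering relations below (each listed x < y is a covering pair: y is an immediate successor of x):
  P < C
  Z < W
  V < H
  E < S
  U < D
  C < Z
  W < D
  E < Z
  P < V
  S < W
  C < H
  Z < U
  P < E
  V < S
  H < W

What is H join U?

D

Common upper bounds of {H, U}: D.
The least among these is D.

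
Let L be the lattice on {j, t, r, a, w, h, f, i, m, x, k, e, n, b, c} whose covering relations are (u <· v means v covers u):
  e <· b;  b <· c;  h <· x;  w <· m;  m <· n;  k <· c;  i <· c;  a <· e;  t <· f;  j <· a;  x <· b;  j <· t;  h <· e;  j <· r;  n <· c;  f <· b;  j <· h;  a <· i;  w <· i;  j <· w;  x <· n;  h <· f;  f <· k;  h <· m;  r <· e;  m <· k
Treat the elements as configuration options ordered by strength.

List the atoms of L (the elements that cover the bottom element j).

The atoms are exactly the elements that cover j: a, h, r, t, w.

a, h, r, t, w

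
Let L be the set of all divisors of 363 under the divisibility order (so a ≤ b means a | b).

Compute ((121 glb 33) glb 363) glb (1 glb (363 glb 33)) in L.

121 ∧ 33 = 11
11 ∧ 363 = 11
363 ∧ 33 = 33
1 ∧ 33 = 1
11 ∧ 1 = 1

1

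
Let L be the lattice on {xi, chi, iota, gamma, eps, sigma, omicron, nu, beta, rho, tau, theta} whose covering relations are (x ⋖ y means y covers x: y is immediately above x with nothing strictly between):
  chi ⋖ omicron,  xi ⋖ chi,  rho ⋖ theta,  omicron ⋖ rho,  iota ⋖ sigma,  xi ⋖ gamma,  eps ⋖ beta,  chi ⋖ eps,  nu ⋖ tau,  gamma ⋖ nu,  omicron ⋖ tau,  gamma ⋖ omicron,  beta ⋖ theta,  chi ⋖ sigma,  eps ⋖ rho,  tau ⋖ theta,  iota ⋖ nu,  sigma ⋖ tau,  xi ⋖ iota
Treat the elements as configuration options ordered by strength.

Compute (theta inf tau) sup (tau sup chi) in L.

theta ∧ tau = tau
tau ∨ chi = tau
tau ∨ tau = tau

tau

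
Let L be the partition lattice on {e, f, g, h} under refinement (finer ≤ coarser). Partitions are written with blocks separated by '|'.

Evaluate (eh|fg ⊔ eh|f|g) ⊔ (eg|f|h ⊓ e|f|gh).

eh|fg ∨ eh|f|g = eh|fg
eg|f|h ∧ e|f|gh = e|f|g|h
eh|fg ∨ e|f|g|h = eh|fg

eh|fg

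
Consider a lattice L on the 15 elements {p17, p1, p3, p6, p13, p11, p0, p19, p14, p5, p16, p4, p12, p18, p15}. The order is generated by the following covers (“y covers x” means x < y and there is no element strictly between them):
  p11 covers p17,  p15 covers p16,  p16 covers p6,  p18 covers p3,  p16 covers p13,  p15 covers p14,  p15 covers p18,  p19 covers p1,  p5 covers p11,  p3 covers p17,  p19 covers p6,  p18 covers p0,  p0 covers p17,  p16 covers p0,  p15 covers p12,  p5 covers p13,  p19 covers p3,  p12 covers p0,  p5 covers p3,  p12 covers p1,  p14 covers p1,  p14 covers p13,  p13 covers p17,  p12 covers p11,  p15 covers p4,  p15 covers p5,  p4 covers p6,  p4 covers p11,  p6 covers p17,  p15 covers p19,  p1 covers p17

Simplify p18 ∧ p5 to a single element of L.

p3

p18 ∧ p5 = p3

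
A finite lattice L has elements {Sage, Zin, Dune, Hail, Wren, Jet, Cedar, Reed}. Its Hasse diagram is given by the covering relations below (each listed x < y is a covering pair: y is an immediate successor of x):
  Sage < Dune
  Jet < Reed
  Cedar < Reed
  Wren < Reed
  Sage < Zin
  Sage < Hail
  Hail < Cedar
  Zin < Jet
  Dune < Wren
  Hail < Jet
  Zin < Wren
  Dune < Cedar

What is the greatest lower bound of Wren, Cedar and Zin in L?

Common lower bounds of {Wren, Cedar, Zin}: Sage.
The greatest among these is Sage.

Sage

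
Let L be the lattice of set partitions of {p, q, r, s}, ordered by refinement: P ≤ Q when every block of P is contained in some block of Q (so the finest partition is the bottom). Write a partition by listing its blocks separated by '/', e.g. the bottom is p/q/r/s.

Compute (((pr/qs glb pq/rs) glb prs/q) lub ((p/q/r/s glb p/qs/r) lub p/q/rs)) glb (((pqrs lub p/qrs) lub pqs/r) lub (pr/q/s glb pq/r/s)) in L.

pr/qs ∧ pq/rs = p/q/r/s
p/q/r/s ∧ prs/q = p/q/r/s
p/q/r/s ∧ p/qs/r = p/q/r/s
p/q/r/s ∨ p/q/rs = p/q/rs
p/q/r/s ∨ p/q/rs = p/q/rs
pqrs ∨ p/qrs = pqrs
pqrs ∨ pqs/r = pqrs
pr/q/s ∧ pq/r/s = p/q/r/s
pqrs ∨ p/q/r/s = pqrs
p/q/rs ∧ pqrs = p/q/rs

p/q/rs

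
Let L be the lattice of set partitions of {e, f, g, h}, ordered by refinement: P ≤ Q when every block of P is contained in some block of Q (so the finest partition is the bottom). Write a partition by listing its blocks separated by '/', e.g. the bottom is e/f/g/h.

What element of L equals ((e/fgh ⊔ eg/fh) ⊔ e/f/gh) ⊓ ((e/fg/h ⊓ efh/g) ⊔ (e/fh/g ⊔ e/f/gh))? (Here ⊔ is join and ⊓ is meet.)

e/fgh

e/fgh ∨ eg/fh = efgh
efgh ∨ e/f/gh = efgh
e/fg/h ∧ efh/g = e/f/g/h
e/fh/g ∨ e/f/gh = e/fgh
e/f/g/h ∨ e/fgh = e/fgh
efgh ∧ e/fgh = e/fgh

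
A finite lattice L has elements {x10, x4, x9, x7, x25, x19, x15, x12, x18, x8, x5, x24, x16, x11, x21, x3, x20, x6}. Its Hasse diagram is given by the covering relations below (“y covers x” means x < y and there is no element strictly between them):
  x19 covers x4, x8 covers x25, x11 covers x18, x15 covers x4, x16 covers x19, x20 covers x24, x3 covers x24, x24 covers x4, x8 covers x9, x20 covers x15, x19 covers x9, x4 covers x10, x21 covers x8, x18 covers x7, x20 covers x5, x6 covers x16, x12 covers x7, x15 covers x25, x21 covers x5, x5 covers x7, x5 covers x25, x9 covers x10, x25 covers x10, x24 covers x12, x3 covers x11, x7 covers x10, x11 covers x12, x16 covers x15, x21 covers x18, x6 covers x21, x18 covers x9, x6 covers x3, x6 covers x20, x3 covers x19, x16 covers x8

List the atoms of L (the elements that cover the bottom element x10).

x25, x4, x7, x9

The atoms are exactly the elements that cover x10: x25, x4, x7, x9.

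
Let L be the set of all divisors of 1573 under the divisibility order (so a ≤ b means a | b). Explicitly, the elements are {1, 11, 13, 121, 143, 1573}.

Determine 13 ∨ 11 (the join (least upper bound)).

143

In the divisibility order, the join is the least common multiple: lcm(13, 11) = 143.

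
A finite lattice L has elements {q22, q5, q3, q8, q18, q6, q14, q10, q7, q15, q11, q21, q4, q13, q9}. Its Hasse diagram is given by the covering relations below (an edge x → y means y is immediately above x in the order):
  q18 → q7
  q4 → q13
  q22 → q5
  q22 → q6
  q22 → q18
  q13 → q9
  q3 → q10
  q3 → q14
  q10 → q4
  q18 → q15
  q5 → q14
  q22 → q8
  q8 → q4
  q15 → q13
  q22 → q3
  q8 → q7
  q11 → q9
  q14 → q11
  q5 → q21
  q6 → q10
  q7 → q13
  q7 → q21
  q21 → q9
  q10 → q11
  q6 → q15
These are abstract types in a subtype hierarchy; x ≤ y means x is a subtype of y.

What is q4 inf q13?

Common lower bounds of {q4, q13}: q10, q22, q3, q4, q6, q8.
The greatest among these is q4.

q4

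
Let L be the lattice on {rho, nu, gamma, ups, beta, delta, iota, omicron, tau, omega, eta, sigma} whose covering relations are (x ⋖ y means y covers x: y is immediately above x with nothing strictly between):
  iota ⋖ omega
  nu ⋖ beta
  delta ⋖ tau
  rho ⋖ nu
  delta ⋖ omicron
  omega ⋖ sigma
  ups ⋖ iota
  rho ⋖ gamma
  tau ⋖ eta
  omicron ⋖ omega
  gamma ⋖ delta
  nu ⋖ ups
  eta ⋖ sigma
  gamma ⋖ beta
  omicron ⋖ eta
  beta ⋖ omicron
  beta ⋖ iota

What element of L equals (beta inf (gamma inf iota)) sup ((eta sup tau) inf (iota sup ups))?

gamma ∧ iota = gamma
beta ∧ gamma = gamma
eta ∨ tau = eta
iota ∨ ups = iota
eta ∧ iota = beta
gamma ∨ beta = beta

beta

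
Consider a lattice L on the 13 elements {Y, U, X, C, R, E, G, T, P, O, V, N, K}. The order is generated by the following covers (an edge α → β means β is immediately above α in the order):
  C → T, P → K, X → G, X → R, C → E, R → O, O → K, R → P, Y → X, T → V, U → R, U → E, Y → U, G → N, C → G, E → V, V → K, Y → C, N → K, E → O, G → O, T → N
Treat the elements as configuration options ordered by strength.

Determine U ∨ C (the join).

Common upper bounds of {U, C}: E, K, O, V.
The least among these is E.

E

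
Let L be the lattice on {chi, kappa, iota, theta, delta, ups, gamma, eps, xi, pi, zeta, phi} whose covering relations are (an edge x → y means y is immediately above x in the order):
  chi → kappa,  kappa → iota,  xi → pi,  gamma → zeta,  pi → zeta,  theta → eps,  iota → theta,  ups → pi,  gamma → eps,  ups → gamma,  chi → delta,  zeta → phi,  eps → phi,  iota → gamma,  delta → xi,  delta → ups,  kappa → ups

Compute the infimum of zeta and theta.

Common lower bounds of {zeta, theta}: chi, iota, kappa.
The greatest among these is iota.

iota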